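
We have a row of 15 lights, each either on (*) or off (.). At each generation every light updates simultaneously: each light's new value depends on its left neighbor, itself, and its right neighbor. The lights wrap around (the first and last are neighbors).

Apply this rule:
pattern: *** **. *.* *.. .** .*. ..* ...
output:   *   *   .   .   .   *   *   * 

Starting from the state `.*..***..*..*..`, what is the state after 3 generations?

.*.*.**.**.**.*

**.*.**.**.**.*
**.*..*..*..*..
.*.*.**.**.**.*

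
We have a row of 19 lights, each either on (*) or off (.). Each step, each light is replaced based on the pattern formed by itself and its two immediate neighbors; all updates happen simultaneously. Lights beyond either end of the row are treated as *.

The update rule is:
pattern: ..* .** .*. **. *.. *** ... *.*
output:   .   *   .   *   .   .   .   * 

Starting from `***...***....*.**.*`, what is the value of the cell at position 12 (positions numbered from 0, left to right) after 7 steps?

.

..*...*.*.....*****
.......*......*....
...................
...................  (fixed point — unchanged through step 7)
position 12 holds .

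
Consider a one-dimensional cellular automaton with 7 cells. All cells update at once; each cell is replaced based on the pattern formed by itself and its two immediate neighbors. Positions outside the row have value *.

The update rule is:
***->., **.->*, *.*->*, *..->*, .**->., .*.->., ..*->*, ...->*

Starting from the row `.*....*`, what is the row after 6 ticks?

tick 1: *.****.
tick 2: **...**
tick 3: .****..
tick 4: *...***
tick 5: ****...
tick 6: ...****

...****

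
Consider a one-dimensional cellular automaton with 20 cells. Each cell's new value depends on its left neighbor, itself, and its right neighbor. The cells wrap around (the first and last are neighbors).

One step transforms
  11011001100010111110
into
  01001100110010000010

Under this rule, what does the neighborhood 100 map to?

At position 5 the neighborhood is 100; the next row has 1 there.

1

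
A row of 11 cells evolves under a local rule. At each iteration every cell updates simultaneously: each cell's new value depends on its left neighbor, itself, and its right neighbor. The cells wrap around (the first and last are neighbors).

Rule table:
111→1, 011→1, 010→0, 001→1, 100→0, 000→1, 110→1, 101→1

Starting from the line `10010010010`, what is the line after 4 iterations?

00100100101
01001001010
10010010100
00100101001

00100101001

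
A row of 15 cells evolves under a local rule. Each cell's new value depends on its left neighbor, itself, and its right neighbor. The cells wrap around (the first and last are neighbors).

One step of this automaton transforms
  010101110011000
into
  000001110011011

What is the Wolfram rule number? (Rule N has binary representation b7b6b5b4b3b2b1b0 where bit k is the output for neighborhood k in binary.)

201

position 6: 111 → 1  (bit 7 = 1)
position 7: 110 → 1  (bit 6 = 1)
position 2: 101 → 0  (bit 5 = 0)
position 8: 100 → 0  (bit 4 = 0)
position 5: 011 → 1  (bit 3 = 1)
position 1: 010 → 0  (bit 2 = 0)
position 0: 001 → 0  (bit 1 = 0)
position 13: 000 → 1  (bit 0 = 1)
bits b7..b0 = 11001001 = 201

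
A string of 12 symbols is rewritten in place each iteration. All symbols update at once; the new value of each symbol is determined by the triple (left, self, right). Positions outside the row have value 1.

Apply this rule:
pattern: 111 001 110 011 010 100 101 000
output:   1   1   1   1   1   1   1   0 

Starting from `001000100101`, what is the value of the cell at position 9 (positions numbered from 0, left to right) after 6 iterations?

1

111101111111
111111111111
111111111111  (fixed point — unchanged through iteration 6)
position 9 holds 1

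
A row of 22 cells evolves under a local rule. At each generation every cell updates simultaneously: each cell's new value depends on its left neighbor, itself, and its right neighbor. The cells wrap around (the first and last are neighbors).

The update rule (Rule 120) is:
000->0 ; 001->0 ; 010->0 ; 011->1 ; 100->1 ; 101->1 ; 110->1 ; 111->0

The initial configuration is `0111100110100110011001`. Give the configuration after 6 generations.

1100110111010111011100
1110111101101101110110
1011100111111111011111
1110110100000001110000
1011111010000001011000
0110001101000000111100

0110001101000000111100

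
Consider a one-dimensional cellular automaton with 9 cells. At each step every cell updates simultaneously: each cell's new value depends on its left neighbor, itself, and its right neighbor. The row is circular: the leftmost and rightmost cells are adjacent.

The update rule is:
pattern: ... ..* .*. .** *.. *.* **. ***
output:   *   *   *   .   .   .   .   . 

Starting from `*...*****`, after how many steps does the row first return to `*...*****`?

18

step 1: ..**.....
step 2: **...****
step 3: ...**....
step 4: ***...***
step 5: ....**...
step 6: ****...**
step 7: .....**..
step 8: *****...*
step 9: ......**.
step 10: ******...
step 11: .......**
step 12: .******..
step 13: *.......*
step 14: ..******.
step 15: **.......
step 16: ...******
step 17: .**......
step 18: *...*****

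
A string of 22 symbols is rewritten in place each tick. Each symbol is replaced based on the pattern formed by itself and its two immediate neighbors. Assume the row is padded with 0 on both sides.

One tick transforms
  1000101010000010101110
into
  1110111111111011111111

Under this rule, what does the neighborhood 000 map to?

At position 2 the neighborhood is 000; the next row has 1 there.

1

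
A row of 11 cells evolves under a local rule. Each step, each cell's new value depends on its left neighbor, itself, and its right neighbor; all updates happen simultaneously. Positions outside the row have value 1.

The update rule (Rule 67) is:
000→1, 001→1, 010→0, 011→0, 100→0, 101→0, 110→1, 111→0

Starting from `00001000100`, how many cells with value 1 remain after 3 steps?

2

01110011001
00010101010
01100000000
count of 1: 2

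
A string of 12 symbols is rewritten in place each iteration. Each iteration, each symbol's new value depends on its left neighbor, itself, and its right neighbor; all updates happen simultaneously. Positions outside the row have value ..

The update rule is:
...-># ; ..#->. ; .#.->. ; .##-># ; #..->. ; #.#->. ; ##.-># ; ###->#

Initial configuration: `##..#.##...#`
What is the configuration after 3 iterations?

iteration 1: ##....##.#..
iteration 2: ##.##.##...#
iteration 3: ##.##.##.#..

##.##.##.#..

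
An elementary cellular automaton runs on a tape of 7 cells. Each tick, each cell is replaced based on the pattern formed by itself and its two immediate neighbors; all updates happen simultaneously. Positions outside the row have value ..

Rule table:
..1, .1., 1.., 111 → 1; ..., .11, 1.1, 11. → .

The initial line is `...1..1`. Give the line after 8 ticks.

..11111
.1.111.
11..1.1
..111.1
.1.1..1
11.1111
....11.
...1..1

...1..1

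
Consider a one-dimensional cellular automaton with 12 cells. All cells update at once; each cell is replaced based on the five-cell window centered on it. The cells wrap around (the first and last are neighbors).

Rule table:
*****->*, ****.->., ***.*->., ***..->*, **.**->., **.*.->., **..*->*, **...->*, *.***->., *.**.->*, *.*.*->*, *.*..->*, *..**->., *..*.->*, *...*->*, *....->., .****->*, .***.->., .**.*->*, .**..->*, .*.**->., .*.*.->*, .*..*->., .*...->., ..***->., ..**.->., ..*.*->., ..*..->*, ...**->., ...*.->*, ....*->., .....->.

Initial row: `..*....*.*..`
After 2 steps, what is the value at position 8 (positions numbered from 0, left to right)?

*

.**...*.**..
..****..****
position 8 holds *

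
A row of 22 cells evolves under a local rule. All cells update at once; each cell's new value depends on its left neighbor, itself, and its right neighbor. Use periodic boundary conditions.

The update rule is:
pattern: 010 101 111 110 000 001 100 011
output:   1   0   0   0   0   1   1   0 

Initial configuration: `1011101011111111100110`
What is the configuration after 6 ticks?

tick 1: 1000001000000000011000
tick 2: 1100011100000000100101
tick 3: 0010100010000001111100
tick 4: 0110110111000010000010
tick 5: 1000000000100111000111
tick 6: 0100000001111000101000

0100000001111000101000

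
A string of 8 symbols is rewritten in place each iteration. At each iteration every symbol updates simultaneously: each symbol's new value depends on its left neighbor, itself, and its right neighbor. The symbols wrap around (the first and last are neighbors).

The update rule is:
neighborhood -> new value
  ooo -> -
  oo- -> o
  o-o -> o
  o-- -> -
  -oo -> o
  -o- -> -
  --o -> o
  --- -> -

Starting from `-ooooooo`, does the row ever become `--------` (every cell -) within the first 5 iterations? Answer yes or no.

oo-----o
-o----oo
o----ooo
o---oo--
---ooo-o
iteration 5 is ---ooo-o, still not uniform -

no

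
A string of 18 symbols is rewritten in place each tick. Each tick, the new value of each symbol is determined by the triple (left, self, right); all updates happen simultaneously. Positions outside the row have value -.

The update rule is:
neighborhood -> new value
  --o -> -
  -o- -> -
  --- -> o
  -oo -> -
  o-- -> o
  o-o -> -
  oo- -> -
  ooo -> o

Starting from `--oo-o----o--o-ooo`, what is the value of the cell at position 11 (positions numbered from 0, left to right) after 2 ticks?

-

tick 1: o-----ooo--o----o-
tick 2: -oooo--o-o--ooo--o
position 11 holds -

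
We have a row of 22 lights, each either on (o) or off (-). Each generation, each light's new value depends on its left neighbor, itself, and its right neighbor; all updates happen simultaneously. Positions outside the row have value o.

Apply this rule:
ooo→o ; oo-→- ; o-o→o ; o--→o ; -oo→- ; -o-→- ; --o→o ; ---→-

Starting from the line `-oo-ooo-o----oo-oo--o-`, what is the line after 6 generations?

o--o-o-o-o--o--o--oo-o
-oo-o-o-o-oo-oo-oo--o-
o--o-o-o-o--o--o--oo-o  (repeats generation 1; period 2)
generation 6: -oo-o-o-o-oo-oo-oo--o-

-oo-o-o-o-oo-oo-oo--o-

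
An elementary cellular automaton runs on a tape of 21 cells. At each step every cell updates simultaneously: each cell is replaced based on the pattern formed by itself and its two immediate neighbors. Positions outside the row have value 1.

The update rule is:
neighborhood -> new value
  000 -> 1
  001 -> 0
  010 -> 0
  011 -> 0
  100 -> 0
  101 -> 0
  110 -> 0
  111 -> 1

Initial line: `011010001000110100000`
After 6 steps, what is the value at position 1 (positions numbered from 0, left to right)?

000000100010000001110
011110001000111100100
001100100010011000000
000000001000000011110
011111100011111001100
001111001001110000000
position 1 holds 0

0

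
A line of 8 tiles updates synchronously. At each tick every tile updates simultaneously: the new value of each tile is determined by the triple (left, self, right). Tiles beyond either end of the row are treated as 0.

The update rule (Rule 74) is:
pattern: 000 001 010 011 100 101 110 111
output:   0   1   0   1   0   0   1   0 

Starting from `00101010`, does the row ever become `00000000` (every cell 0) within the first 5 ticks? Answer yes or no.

01000000
10000000
00000000
all cells are 0 at tick 3

yes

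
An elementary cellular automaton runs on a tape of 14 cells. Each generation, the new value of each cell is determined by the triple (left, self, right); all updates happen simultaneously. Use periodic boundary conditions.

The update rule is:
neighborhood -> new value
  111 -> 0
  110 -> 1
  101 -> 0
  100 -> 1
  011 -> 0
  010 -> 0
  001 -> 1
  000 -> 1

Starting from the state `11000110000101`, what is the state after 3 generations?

11110111110000

01111011111000
10001000001111
11110111110000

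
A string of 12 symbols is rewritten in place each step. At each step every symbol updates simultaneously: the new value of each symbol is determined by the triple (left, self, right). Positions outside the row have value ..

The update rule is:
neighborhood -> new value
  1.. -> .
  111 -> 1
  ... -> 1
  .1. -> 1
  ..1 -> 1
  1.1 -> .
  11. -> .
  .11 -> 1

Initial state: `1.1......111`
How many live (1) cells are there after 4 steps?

1.1.1111111.
1.1.111111..
1.1.11111..1
1.1.1111..11
count of 1: 8

8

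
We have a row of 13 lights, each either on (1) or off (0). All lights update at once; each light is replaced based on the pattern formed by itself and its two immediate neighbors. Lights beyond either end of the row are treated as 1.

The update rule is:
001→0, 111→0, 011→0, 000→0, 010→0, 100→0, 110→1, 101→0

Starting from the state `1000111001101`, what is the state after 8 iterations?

1000000000000

1000001000100
1000000000000
1000000000000  (fixed point — unchanged through iteration 8)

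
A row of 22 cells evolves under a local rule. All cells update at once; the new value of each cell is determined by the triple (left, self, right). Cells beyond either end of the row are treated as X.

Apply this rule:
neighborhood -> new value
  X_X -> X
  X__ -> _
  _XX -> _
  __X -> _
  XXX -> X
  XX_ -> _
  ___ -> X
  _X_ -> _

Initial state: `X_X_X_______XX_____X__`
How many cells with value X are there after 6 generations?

12

generation 1: _X_X__XXXXX____XXX____
generation 2: X_X____XXX__XX__X__XX_
generation 3: _X__XX__X____________X
generation 4: X_________XXXXXXXXXX__
generation 5: __XXXXXXX__XXXXXXXX___
generation 6: ___XXXXX____XXXXXX__X_
count of X: 12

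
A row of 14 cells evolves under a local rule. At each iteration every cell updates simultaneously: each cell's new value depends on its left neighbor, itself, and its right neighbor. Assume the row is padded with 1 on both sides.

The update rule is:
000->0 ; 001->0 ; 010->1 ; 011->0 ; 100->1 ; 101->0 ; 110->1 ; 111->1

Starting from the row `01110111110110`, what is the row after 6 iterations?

11111001101010

00110011110010
10011001111010
11001100111010
11100110011010
11110011001010
11111001101010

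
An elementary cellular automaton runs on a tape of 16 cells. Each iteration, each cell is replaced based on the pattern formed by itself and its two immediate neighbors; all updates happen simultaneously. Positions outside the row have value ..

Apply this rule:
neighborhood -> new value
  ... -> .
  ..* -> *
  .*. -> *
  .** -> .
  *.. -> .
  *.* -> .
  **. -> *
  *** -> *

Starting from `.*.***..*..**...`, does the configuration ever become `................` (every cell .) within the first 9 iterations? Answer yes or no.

iteration 1: **..**.**.*.*...
iteration 2: .*.*.*..*.*.*...
iteration 3: **.*.*.**.*.*...
iteration 4: .*.*.*..*.*.*...  (repeats iteration 2; period 2)
iteration 9: **.*.*.**.*.*...
iteration 9 is **.*.*.**.*.*..., still not uniform .

no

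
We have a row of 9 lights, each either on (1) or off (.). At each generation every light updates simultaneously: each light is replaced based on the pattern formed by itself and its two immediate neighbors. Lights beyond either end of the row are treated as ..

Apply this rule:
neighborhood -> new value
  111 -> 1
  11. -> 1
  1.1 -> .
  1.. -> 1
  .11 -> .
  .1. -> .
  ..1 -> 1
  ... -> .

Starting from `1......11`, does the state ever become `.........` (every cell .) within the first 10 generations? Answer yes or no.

no

.1....1.1
1.1..1...
...11.1..
..1.1..1.
.1...11.1
1.1.1.1..
.......1.
......1.1
.....1...
....1.1..
generation 10 is ....1.1.., still not uniform .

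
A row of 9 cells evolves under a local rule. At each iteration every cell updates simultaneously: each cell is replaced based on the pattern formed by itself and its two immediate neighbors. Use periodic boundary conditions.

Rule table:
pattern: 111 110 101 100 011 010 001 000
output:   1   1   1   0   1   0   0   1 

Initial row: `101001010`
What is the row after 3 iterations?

010000101
100110010
000110001

000110001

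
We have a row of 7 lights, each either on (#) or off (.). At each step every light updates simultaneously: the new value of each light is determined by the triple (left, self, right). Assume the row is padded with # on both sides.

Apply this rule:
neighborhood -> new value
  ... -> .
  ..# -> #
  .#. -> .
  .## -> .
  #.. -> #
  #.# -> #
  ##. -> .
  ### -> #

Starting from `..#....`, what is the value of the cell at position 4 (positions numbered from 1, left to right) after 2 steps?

step 1: ##.#..#
step 2: #.#.##.
position 4 holds .

.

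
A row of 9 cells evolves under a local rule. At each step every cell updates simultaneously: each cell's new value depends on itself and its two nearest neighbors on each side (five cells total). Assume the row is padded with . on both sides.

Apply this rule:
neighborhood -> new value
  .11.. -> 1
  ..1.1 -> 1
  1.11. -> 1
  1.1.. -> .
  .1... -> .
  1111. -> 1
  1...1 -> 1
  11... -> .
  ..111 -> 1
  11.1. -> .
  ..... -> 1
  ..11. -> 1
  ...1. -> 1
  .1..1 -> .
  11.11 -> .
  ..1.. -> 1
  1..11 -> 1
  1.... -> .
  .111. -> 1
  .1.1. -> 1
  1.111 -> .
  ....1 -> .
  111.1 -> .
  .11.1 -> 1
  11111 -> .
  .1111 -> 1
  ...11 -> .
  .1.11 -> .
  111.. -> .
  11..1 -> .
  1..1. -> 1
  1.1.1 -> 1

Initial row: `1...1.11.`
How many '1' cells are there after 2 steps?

4

1.111.11.
1..1..11.
count of 1: 4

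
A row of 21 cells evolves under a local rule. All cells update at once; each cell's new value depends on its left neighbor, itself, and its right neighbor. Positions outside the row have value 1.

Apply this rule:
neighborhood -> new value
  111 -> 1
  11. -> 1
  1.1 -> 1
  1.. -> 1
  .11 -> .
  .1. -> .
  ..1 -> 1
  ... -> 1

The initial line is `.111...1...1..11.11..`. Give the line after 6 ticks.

111111.11111.111.11.1

1.11111.111.11.11.111
11.11111.111.11.11.11
111.11111.111.11.11.1
1111.11111.111.11.11.
11111.11111.111.11.11
111111.11111.111.11.1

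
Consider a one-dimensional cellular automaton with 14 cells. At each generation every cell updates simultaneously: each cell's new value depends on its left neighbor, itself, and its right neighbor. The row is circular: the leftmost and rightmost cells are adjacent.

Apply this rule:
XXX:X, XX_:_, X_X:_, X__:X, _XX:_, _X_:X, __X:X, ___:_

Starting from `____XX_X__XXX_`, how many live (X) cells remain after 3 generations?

6

___X___XXX_X_X
X_XXX_X_X__X_X
___X__X_XXXX__
count of X: 6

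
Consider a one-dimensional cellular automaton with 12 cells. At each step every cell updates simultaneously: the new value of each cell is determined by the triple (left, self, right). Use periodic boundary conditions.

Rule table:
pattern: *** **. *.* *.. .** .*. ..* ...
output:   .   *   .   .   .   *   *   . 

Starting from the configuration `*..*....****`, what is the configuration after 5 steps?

*.**...*....
*..*..**...*
*.**.*.*..*.
*..*.*.*.**.
*.**.*.*..*.

*.**.*.*..*.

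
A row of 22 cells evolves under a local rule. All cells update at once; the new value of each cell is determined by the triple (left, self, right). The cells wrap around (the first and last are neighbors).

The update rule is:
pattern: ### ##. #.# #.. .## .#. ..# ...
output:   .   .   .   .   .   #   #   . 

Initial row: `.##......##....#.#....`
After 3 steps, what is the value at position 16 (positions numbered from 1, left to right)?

.

#.......#.....##.#....
#......##....#...#...#
......#.....##..##..#.
position 16 holds .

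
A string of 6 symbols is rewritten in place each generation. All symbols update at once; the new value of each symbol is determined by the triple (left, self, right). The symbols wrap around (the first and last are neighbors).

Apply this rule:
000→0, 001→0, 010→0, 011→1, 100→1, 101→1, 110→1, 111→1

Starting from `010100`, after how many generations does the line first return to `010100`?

6

001010
000101
100010
010001
101000
010100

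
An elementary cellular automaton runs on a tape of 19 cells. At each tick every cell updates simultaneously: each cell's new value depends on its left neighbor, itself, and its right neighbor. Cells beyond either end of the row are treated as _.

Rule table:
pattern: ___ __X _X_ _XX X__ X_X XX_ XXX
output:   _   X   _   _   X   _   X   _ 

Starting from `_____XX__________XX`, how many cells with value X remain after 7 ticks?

tick 1: ____X_XX________X_X
tick 2: ___X___XX______X___
tick 3: __X_X_X_XX____X_X__
tick 4: _X_______XX__X___X_
tick 5: X_X_____X_XXX_X_X_X
tick 6: ___X___X____X______
tick 7: __X_X_X_X__X_X_____
count of X: 6

6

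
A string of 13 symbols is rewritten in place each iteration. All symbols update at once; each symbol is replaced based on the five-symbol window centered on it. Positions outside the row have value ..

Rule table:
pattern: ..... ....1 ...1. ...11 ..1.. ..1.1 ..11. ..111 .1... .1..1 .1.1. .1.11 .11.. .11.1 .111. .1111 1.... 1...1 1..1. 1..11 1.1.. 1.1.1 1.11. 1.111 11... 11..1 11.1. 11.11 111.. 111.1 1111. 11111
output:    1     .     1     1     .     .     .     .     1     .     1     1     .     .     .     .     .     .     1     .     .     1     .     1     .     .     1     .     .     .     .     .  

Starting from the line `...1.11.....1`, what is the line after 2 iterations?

.111.1..1.1.1

1.1.1....1.1.
.111.1..1.1.1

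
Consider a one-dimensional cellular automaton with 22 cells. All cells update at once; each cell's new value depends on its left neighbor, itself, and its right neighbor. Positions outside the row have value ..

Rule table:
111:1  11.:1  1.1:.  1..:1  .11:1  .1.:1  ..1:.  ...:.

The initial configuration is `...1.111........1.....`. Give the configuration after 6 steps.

...1.111111111..111111

...1.1111.......11....
...1.11111......111...
...1.111111.....1111..
...1.1111111....11111.
...1.11111111...111111
...1.111111111..111111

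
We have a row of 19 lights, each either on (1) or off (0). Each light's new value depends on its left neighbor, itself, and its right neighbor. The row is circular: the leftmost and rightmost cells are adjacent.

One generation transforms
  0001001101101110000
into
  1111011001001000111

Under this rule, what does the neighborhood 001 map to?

1

At position 2 the neighborhood is 001; the next row has 1 there.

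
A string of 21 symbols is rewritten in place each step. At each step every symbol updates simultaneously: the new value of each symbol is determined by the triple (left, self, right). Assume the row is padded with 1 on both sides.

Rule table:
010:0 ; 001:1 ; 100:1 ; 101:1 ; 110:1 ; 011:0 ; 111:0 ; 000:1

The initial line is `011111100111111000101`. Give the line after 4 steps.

111110011111100011011

100000111000001111010
111111001111110001101
000001110000011110110
111110011111100011011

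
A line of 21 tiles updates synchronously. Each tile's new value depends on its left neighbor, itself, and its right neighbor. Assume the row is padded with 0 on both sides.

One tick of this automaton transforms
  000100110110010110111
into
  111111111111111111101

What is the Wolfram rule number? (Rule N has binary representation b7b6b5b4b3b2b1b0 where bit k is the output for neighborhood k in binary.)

position 19: 111 → 0  (bit 7 = 0)
position 7: 110 → 1  (bit 6 = 1)
position 8: 101 → 1  (bit 5 = 1)
position 4: 100 → 1  (bit 4 = 1)
position 6: 011 → 1  (bit 3 = 1)
position 3: 010 → 1  (bit 2 = 1)
position 2: 001 → 1  (bit 1 = 1)
position 0: 000 → 1  (bit 0 = 1)
bits b7..b0 = 01111111 = 127

127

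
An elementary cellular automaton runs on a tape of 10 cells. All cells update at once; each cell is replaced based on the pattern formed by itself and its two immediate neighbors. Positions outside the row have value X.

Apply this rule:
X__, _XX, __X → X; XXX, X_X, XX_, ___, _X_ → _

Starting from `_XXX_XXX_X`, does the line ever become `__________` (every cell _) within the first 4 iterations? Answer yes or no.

iteration 1: _X___X___X
iteration 2: __X_X_X_XX
iteration 3: XX______X_
iteration 4: __X____X__
iteration 4 is __X____X__, still not uniform _

no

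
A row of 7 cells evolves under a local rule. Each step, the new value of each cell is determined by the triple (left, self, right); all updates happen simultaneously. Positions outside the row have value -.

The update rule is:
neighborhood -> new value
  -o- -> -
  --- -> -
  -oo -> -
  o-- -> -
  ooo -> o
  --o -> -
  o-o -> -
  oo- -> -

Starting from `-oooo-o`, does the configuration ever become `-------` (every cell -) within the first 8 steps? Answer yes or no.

step 1: --oo---
step 2: -------
all cells are - at step 2

yes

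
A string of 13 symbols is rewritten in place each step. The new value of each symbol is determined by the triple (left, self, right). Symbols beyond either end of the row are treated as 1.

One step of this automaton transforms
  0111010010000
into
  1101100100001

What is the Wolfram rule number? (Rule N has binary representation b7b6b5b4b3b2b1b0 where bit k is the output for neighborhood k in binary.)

position 2: 111 → 0  (bit 7 = 0)
position 3: 110 → 1  (bit 6 = 1)
position 0: 101 → 1  (bit 5 = 1)
position 6: 100 → 0  (bit 4 = 0)
position 1: 011 → 1  (bit 3 = 1)
position 5: 010 → 0  (bit 2 = 0)
position 7: 001 → 1  (bit 1 = 1)
position 10: 000 → 0  (bit 0 = 0)
bits b7..b0 = 01101010 = 106

106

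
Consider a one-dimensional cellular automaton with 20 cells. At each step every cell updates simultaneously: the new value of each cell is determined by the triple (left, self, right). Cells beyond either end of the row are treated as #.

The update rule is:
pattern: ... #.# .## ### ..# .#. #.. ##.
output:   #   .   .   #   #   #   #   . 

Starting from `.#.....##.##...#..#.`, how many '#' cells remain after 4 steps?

.######.....#######.
..####.#####.#####..
##.##...###...###.##
#....###.#.###.#...#
count of #: 10

10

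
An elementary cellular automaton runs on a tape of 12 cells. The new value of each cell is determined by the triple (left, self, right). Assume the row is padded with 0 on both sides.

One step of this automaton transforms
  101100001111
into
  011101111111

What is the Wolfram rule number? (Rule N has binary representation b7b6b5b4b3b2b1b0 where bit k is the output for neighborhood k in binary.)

235

position 9: 111 → 1  (bit 7 = 1)
position 3: 110 → 1  (bit 6 = 1)
position 1: 101 → 1  (bit 5 = 1)
position 4: 100 → 0  (bit 4 = 0)
position 2: 011 → 1  (bit 3 = 1)
position 0: 010 → 0  (bit 2 = 0)
position 7: 001 → 1  (bit 1 = 1)
position 5: 000 → 1  (bit 0 = 1)
bits b7..b0 = 11101011 = 235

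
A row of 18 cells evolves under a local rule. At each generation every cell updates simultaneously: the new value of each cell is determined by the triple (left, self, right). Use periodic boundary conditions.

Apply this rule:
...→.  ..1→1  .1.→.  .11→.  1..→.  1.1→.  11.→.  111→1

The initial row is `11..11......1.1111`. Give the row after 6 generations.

......1...1.....1.

generation 1: 1..1.......1...111
generation 2: ..1.......1...1.11
generation 3: .1.......1...1....
generation 4: 1.......1...1.....
generation 5: .......1...1.....1
generation 6: ......1...1.....1.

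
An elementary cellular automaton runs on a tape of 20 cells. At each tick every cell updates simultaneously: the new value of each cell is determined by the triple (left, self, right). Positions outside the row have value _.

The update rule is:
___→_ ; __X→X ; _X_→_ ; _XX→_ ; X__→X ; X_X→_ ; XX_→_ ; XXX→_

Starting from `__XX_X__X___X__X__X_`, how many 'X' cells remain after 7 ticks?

5

tick 1: _X____XX_X_X_XX_XX_X
tick 2: X_X__X______________
tick 3: ___XX_X_____________
tick 4: __X____X____________
tick 5: _X_X__X_X___________
tick 6: X___XX___X__________
tick 7: _X_X__X_X_X_________
count of X: 5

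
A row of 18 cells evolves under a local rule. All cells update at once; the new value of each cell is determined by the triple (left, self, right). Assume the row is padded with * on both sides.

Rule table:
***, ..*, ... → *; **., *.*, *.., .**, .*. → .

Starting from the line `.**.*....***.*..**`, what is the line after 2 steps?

.*****.*....***...

......***.*....*.*
.*****.*....***...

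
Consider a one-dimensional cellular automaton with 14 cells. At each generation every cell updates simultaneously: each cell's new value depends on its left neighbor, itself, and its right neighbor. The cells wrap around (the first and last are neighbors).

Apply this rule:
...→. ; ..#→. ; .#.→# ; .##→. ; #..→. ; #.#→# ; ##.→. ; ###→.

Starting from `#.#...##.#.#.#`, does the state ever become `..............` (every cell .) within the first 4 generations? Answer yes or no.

.##.....#####.
..............
all cells are . at generation 2

yes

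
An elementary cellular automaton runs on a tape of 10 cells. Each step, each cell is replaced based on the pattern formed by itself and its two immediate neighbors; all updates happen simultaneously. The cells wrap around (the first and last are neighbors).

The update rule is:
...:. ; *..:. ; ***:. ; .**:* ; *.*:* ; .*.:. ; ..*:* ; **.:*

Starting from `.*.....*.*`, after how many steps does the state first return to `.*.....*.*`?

*.....*.*.
.....*.*.*
....*.*.*.
...*.*.*..
..*.*.*...
.*.*.*....
*.*.*.....
.*.*.....*
*.*.....*.
.*.....*.*

10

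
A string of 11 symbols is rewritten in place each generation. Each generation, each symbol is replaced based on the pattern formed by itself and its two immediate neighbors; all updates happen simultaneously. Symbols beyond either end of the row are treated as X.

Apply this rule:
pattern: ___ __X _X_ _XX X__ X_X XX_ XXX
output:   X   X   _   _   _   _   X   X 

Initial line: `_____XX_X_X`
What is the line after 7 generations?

_X_X___X__X

_XXXX_X____
__XXX___XXX
_X_XX_XX_XX
____X__X__X
_XXX__X__X_
__XX_X__X__
_X_X___X__X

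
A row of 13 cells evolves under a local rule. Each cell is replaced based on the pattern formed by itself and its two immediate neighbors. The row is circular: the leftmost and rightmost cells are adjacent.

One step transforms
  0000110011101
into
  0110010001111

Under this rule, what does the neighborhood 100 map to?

0

At position 0 the neighborhood is 100; the next row has 0 there.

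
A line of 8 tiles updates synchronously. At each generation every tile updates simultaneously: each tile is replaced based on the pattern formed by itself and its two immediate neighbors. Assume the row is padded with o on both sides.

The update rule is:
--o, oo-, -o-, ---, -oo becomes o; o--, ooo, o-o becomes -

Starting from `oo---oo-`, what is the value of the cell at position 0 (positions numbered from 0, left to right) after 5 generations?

-

-o-oooo-
-o-o--o-
-o-o-oo-
-o-o-oo-  (fixed point — unchanged through generation 5)
position 0 holds -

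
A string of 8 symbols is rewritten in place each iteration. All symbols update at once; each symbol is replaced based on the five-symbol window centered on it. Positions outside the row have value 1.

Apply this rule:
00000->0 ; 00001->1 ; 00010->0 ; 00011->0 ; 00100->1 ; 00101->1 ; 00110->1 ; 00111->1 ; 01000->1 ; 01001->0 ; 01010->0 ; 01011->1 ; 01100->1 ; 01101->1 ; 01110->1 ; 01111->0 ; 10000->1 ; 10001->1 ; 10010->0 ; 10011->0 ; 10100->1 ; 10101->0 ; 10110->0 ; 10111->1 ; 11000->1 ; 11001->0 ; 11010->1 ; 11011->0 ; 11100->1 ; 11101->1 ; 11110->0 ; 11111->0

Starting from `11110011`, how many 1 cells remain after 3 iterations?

4

iteration 1: 00010010
iteration 2: 11010011
iteration 3: 01110010
count of 1: 4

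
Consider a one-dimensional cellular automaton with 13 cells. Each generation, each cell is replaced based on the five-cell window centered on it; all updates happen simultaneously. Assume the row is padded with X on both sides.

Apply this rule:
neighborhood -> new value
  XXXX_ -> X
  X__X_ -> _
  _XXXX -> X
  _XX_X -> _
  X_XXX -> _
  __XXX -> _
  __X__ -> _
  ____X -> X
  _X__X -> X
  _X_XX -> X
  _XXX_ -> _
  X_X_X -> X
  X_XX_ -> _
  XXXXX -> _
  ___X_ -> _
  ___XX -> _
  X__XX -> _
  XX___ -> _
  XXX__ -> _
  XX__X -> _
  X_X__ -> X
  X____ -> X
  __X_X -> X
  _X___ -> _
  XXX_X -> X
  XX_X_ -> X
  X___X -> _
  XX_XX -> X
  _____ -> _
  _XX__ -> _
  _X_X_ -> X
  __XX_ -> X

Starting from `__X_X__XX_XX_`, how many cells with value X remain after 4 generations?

4

__XXXX_X_X__X
___XXXXXXXX__
____X____X___
_XX___XX_____
count of X: 4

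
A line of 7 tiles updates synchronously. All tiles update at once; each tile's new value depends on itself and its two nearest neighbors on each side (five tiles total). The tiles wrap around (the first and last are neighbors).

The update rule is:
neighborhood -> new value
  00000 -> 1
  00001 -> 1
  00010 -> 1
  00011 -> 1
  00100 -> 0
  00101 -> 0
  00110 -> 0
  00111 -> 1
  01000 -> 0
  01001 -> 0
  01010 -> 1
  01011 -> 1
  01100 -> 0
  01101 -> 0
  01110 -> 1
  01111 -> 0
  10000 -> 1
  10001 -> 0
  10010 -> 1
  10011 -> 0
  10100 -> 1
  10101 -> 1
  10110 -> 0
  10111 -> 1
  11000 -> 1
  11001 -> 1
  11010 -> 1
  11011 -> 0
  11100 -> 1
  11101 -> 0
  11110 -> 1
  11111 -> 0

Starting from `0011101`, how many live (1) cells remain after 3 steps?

5

0011011
1000000
0011111
count of 1: 5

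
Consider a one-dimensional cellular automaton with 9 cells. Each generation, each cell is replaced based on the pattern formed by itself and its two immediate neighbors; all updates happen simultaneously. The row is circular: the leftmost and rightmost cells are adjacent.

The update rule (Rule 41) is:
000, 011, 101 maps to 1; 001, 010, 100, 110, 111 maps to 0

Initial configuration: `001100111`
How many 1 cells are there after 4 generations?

generation 1: 001000100
generation 2: 100010001
generation 3: 001000101
generation 4: 000010010
count of 1: 2

2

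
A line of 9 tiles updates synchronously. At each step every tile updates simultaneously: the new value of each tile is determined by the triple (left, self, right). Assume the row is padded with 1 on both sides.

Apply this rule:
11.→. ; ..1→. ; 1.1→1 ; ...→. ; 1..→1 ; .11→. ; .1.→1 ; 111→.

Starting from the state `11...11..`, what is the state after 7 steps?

.1...1..1

..1....1.
1.11...11
.1..1....
111.11...
...1..1..
1..11.11.
.1...1..1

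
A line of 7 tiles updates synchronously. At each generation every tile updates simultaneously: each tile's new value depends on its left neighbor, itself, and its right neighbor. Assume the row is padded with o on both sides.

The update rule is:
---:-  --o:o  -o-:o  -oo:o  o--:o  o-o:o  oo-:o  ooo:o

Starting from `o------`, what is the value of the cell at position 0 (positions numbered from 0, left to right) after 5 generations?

o

oo----o
ooo--oo
ooooooo
ooooooo  (fixed point — unchanged through generation 5)
position 0 holds o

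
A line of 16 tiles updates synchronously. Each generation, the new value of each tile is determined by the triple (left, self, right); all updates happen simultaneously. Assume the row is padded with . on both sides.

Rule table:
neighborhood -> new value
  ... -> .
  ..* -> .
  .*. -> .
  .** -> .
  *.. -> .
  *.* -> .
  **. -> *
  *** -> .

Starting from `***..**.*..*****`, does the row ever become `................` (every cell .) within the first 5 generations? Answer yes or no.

yes

..*...*........*
................
all cells are . at generation 2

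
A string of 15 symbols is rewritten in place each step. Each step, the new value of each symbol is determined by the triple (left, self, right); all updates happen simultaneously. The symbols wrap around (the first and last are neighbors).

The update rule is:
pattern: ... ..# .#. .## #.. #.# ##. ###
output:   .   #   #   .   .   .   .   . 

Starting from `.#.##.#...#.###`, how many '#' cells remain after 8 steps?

.#....#..##....
##...##.#......
....#...#.....#
...##..##....##
..#...#.....#..
.##..##....##..
#...#.....#....
#..##....##...#
count of #: 6

6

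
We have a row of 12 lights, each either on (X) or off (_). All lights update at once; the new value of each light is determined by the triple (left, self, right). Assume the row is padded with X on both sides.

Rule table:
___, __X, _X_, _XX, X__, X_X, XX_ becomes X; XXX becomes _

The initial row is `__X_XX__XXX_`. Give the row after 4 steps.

XXXXXXXXX_XX
________XXX_
XXXXXXXXX_XX  (repeats step 1; period 2)
step 4: ________XXX_

________XXX_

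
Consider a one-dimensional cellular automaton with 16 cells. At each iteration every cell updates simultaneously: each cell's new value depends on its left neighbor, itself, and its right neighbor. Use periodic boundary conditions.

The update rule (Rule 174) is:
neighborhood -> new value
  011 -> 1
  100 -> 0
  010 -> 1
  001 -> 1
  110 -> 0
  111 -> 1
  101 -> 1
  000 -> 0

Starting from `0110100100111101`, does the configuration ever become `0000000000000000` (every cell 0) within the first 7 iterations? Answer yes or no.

1101101101111011
1011011011110111
0110110111101111
1101101111011110
1011011110111101
0110111101111011
1101111011110110
iteration 7 is 1101111011110110, still not uniform 0

no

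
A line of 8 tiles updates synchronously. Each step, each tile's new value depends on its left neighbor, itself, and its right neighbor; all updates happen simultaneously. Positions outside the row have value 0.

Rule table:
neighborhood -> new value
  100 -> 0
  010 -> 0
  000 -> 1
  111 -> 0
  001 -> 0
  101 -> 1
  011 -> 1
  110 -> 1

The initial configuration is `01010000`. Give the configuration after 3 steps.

00100111
10000101
00110010

00110010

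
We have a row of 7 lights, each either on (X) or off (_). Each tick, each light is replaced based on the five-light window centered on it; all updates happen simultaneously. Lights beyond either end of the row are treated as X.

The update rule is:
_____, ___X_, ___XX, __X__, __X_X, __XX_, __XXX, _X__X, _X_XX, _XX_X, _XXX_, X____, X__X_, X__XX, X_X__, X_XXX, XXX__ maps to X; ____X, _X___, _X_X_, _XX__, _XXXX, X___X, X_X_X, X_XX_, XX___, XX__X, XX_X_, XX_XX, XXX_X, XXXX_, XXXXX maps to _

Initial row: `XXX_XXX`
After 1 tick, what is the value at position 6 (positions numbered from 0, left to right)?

____X__
position 6 holds _

_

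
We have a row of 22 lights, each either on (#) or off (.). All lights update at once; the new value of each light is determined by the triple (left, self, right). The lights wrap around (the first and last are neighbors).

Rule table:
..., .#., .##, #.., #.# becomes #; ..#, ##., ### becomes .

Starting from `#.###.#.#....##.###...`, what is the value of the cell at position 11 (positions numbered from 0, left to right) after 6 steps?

#

step 1: ###..#######.#.##..##.
step 2: #..#.#......####.#.#.#
step 3: .#.########.#...######
step 4: ####.......####.#.....
step 5: #...######.#...######.
step 6: ###.#.....####.#.....#
position 11 holds #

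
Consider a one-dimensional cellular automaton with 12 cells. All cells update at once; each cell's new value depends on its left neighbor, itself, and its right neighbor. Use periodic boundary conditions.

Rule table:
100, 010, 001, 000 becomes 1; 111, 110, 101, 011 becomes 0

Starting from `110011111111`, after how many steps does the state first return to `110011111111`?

2

001100000000
110011111111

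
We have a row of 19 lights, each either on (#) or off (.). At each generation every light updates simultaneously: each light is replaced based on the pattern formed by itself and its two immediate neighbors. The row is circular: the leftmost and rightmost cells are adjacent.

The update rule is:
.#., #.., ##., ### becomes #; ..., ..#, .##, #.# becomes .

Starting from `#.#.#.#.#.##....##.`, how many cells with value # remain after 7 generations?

#.#.#.#.#..##....#.
#.#.#.#.##..##...#.
#.#.#.#..##..##..#.
#.#.#.##..##..##.#.
#.#.#..##..##..#.#.
#.#.##..##..##.#.#.
#.#..##..##..#.#.#.
count of #: 9

9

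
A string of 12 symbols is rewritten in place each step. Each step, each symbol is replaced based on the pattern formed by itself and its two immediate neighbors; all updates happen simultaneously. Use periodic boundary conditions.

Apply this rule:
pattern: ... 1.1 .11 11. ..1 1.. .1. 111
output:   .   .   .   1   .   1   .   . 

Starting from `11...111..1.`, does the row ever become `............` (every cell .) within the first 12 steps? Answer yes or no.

.11....11...
..11....11..
...11....11.
....11....11
1....11....1
11....11....
.11....11...  (repeats step 1; period 6)
step 12: 11....11....
step 12 is 11....11...., still not uniform .

no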